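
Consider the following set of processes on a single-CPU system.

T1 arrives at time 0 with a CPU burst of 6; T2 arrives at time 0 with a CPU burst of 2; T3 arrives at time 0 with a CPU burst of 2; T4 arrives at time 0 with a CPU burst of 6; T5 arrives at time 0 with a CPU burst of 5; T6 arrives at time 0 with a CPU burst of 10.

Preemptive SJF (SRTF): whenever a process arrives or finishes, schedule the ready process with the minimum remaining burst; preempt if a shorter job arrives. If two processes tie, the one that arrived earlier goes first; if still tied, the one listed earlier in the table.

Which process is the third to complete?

Schedule: | T2 0-2 | T3 2-4 | T5 4-9 | T1 9-15 | T4 15-21 | T6 21-31 |
Completion: T1=15  T2=2  T3=4  T4=21  T5=9  T6=31
Finish order: T2 → T3 → T5 → T1 → T4 → T6

T5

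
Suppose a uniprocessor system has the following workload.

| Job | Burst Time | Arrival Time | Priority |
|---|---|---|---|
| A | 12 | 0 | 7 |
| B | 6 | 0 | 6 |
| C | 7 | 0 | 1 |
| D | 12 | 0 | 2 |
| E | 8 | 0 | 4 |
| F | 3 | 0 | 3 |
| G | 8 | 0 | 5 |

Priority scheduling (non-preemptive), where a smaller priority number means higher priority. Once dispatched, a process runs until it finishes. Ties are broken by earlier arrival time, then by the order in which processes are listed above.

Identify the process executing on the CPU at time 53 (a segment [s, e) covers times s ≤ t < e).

A

Schedule: | C 0-7 | D 7-19 | F 19-22 | E 22-30 | G 30-38 | B 38-44 | A 44-56 |
Completion: A=56  B=44  C=7  D=19  E=30  F=22  G=38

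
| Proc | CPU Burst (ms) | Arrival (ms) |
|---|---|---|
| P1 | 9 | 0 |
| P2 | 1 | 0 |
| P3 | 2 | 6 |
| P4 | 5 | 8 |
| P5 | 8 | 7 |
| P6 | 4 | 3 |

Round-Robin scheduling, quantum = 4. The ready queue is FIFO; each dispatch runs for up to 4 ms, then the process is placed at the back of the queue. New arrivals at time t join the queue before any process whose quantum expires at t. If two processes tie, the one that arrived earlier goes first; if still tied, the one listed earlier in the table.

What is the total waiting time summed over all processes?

Schedule: | P1 0-4 | P2 4-5 | P6 5-9 | P1 9-13 | P3 13-15 | P5 15-19 | P4 19-23 | P1 23-24 | P5 24-28 | P4 28-29 |
Completion: P1=24  P2=5  P3=15  P4=29  P5=28  P6=9
Turnaround (C−A): P1=24  P2=5  P3=9  P4=21  P5=21  P6=6
Waiting = turnaround − burst: P1=15, P2=4, P3=7, P4=16, P5=13, P6=2
Total waiting = 15 + 4 + 7 + 16 + 13 + 2 = 57

57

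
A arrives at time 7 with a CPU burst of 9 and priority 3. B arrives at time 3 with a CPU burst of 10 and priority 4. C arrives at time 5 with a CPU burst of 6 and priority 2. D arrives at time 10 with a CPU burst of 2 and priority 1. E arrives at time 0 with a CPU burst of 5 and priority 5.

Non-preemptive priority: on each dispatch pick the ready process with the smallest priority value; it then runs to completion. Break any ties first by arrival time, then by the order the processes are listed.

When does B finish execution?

Schedule: | E 0-5 | C 5-11 | D 11-13 | A 13-22 | B 22-32 |
Completion: A=22  B=32  C=11  D=13  E=5
Turnaround (C−A): A=15  B=29  C=6  D=3  E=5

32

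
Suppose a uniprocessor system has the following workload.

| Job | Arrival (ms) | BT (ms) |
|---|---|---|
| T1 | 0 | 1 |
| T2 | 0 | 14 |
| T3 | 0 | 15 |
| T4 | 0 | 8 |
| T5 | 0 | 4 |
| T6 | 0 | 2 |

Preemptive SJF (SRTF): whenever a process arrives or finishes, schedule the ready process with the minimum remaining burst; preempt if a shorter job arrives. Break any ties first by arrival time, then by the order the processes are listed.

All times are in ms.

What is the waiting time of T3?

29

Gantt: | T1 0-1 | T6 1-3 | T5 3-7 | T4 7-15 | T2 15-29 | T3 29-44 |
Completion: T1=1  T2=29  T3=44  T4=15  T5=7  T6=3
Waiting(T3) = turnaround − burst = 44 − 15 = 29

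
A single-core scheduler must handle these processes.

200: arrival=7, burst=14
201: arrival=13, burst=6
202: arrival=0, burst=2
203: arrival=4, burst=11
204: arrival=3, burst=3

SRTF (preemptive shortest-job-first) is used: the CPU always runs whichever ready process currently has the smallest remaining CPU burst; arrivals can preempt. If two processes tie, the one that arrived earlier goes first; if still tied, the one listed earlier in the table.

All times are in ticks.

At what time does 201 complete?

Schedule: | 202 0-2 | idle 2-3 | 204 3-6 | 203 6-17 | 201 17-23 | 200 23-37 |
Completion: 200=37  201=23  202=2  203=17  204=6
Turnaround (C−A): 200=30  201=10  202=2  203=13  204=3

23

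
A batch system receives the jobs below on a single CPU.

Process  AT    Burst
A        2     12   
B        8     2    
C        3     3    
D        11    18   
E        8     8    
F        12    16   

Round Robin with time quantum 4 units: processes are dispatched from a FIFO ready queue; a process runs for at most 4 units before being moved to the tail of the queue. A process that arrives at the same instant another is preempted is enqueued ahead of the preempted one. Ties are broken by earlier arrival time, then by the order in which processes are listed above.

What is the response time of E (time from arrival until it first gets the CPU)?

Gantt: | idle 0-2 | A 2-6 | C 6-9 | A 9-13 | B 13-15 | E 15-19 | D 19-23 | F 23-27 | A 27-31 | E 31-35 | D 35-39 | F 39-43 | D 43-47 | F 47-51 | D 51-55 | F 55-59 | D 59-61 |
Completion: A=31  B=15  C=9  D=61  E=35  F=59
Turnaround (C−A): A=29  B=7  C=6  D=50  E=27  F=47
Response(E) = first start − arrival = 15 − 8 = 7

7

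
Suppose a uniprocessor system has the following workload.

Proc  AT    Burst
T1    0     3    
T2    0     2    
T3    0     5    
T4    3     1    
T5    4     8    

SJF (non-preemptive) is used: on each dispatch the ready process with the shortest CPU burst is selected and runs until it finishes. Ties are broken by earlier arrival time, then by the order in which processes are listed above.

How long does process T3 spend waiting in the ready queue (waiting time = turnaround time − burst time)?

6

Gantt: | T2 0-2 | T1 2-5 | T4 5-6 | T3 6-11 | T5 11-19 |
Completion: T1=5  T2=2  T3=11  T4=6  T5=19
Turnaround (C−A): T1=5  T2=2  T3=11  T4=3  T5=15
Waiting(T3) = turnaround − burst = 11 − 5 = 6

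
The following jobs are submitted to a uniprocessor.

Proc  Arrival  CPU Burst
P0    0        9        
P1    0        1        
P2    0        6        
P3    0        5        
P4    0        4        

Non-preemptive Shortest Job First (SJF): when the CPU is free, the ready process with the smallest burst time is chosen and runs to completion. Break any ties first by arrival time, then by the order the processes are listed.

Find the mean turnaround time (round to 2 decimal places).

Timeline: | P1 0-1 | P4 1-5 | P3 5-10 | P2 10-16 | P0 16-25 |
Completion: P0=25  P1=1  P2=16  P3=10  P4=5
Turnaround (C−A): P0=25  P1=1  P2=16  P3=10  P4=5
Turnaround times: P0=25, P1=1, P2=16, P3=10, P4=5
Average turnaround = (25+1+16+10+5) / 5 = 57/5 = 11.40

11.40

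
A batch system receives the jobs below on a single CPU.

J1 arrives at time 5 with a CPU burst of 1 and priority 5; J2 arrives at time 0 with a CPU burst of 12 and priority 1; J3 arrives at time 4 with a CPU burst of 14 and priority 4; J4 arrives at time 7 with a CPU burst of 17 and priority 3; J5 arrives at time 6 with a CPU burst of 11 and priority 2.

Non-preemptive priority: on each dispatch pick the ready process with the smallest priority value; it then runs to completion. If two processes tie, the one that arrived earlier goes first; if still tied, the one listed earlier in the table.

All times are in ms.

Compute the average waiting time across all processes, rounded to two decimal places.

Schedule: | J2 0-12 | J5 12-23 | J4 23-40 | J3 40-54 | J1 54-55 |
Completion: J1=55  J2=12  J3=54  J4=40  J5=23
Turnaround (C−A): J1=50  J2=12  J3=50  J4=33  J5=17
Waiting times: J1=49, J2=0, J3=36, J4=16, J5=6
Average waiting = (49+0+36+16+6) / 5 = 107/5 = 21.40

21.40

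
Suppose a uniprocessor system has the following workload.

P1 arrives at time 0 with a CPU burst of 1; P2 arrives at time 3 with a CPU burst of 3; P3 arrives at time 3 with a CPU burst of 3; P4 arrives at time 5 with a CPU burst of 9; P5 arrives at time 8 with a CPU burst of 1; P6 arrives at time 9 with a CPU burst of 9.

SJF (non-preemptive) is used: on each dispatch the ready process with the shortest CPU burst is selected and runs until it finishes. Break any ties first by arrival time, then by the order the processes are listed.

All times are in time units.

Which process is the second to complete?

Gantt: | P1 0-1 | idle 1-3 | P2 3-6 | P3 6-9 | P5 9-10 | P4 10-19 | P6 19-28 |
Completion: P1=1  P2=6  P3=9  P4=19  P5=10  P6=28
Turnaround (C−A): P1=1  P2=3  P3=6  P4=14  P5=2  P6=19
Finish order: P1 → P2 → P3 → P5 → P4 → P6

P2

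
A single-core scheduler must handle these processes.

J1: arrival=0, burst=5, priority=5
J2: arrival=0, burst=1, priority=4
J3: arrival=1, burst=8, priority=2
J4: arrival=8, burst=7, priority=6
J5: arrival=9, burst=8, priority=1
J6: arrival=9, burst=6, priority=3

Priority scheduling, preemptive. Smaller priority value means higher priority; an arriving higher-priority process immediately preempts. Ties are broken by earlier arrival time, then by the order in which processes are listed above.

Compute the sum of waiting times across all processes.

51

Gantt: | J2 0-1 | J3 1-9 | J5 9-17 | J6 17-23 | J1 23-28 | J4 28-35 |
Completion: J1=28  J2=1  J3=9  J4=35  J5=17  J6=23
Waiting = turnaround − burst: J1=23, J2=0, J3=0, J4=20, J5=0, J6=8
Total waiting = 23 + 0 + 0 + 20 + 0 + 8 = 51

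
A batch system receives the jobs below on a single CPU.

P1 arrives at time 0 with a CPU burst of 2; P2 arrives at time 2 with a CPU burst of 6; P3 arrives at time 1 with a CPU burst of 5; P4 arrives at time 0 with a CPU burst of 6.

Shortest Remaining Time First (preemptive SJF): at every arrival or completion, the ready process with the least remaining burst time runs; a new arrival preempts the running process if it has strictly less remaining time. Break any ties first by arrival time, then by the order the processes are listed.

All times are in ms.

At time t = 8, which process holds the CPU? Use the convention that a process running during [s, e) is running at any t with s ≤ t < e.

Gantt: | P1 0-2 | P3 2-7 | P4 7-13 | P2 13-19 |
Completion: P1=2  P2=19  P3=7  P4=13

P4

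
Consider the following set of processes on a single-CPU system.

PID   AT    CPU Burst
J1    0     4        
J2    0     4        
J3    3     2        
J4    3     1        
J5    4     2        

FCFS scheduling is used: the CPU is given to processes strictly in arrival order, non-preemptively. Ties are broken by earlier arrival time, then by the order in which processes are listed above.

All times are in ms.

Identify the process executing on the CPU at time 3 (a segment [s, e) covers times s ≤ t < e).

J1

Gantt: | J1 0-4 | J2 4-8 | J3 8-10 | J4 10-11 | J5 11-13 |
Completion: J1=4  J2=8  J3=10  J4=11  J5=13
Turnaround (C−A): J1=4  J2=8  J3=7  J4=8  J5=9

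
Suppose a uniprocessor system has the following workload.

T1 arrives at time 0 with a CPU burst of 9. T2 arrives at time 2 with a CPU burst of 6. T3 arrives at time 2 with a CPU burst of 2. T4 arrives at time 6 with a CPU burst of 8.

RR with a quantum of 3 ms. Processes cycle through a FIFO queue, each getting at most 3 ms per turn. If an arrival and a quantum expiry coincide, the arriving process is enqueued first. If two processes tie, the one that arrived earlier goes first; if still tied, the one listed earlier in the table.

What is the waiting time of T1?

11

Schedule: | T1 0-3 | T2 3-6 | T3 6-8 | T1 8-11 | T4 11-14 | T2 14-17 | T1 17-20 | T4 20-25 |
Completion: T1=20  T2=17  T3=8  T4=25
Waiting(T1) = turnaround − burst = 20 − 9 = 11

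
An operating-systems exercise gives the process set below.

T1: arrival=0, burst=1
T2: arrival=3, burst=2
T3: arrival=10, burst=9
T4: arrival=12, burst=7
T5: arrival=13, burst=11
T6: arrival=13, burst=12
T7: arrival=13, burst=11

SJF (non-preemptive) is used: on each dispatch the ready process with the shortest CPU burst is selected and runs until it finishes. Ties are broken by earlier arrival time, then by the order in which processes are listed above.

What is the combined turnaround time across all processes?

132

Gantt: | T1 0-1 | idle 1-3 | T2 3-5 | idle 5-10 | T3 10-19 | T4 19-26 | T5 26-37 | T7 37-48 | T6 48-60 |
Completion: T1=1  T2=5  T3=19  T4=26  T5=37  T6=60  T7=48
Turnaround (C−A): T1=1  T2=2  T3=9  T4=14  T5=24  T6=47  T7=35
Turnaround = completion − arrival: T1=1, T2=2, T3=9, T4=14, T5=24, T6=47, T7=35
Total turnaround = 1 + 2 + 9 + 14 + 24 + 47 + 35 = 132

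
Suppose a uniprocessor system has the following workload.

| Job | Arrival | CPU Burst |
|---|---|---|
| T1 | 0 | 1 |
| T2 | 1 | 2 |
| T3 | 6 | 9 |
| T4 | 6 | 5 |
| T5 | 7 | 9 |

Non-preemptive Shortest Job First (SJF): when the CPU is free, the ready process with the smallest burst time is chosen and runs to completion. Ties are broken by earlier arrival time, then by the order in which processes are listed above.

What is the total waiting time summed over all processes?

Gantt: | T1 0-1 | T2 1-3 | idle 3-6 | T4 6-11 | T3 11-20 | T5 20-29 |
Completion: T1=1  T2=3  T3=20  T4=11  T5=29
Turnaround (C−A): T1=1  T2=2  T3=14  T4=5  T5=22
Waiting = turnaround − burst: T1=0, T2=0, T3=5, T4=0, T5=13
Total waiting = 0 + 0 + 5 + 0 + 13 = 18

18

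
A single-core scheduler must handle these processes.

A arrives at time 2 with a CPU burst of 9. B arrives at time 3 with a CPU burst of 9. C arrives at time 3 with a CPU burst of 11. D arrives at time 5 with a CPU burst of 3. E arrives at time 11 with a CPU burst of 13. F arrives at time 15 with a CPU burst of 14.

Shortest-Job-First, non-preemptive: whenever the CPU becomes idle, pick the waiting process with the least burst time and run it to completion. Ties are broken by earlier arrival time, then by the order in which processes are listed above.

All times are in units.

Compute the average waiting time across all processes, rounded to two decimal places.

15.33

Timeline: | idle 0-2 | A 2-11 | D 11-14 | B 14-23 | C 23-34 | E 34-47 | F 47-61 |
Completion: A=11  B=23  C=34  D=14  E=47  F=61
Turnaround (C−A): A=9  B=20  C=31  D=9  E=36  F=46
Waiting times: A=0, B=11, C=20, D=6, E=23, F=32
Average waiting = (0+11+20+6+23+32) / 6 = 92/6 = 15.33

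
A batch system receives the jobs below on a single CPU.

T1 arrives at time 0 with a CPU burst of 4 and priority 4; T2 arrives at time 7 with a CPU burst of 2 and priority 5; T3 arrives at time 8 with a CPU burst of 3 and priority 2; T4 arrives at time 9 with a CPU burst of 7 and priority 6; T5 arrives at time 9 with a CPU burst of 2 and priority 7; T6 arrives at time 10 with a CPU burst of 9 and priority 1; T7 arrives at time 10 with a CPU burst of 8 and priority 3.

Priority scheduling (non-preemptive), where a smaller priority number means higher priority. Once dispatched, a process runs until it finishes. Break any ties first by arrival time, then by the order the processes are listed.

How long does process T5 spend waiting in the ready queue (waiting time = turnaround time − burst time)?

27

Schedule: | T1 0-4 | idle 4-7 | T2 7-9 | T3 9-12 | T6 12-21 | T7 21-29 | T4 29-36 | T5 36-38 |
Completion: T1=4  T2=9  T3=12  T4=36  T5=38  T6=21  T7=29
Waiting(T5) = turnaround − burst = 29 − 2 = 27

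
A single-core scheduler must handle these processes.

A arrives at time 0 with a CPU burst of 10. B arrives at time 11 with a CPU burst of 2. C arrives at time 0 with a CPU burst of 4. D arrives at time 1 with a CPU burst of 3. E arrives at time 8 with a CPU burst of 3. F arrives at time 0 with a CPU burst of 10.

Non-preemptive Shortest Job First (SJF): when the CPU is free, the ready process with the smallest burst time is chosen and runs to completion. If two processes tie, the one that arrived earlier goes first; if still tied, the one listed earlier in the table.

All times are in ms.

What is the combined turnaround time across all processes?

Gantt: | C 0-4 | D 4-7 | A 7-17 | B 17-19 | E 19-22 | F 22-32 |
Completion: A=17  B=19  C=4  D=7  E=22  F=32
Turnaround (C−A): A=17  B=8  C=4  D=6  E=14  F=32
Turnaround = completion − arrival: A=17, B=8, C=4, D=6, E=14, F=32
Total turnaround = 17 + 8 + 4 + 6 + 14 + 32 = 81

81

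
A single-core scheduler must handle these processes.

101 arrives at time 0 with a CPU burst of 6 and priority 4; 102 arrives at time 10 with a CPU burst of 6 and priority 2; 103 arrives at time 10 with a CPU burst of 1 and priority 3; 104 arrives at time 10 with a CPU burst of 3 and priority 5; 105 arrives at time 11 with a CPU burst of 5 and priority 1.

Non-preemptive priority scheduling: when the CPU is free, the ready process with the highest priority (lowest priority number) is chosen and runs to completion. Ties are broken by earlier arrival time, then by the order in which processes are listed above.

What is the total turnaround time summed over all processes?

Timeline: | 101 0-6 | idle 6-10 | 102 10-16 | 105 16-21 | 103 21-22 | 104 22-25 |
Completion: 101=6  102=16  103=22  104=25  105=21
Turnaround (C−A): 101=6  102=6  103=12  104=15  105=10
Turnaround = completion − arrival: 101=6, 102=6, 103=12, 104=15, 105=10
Total turnaround = 6 + 6 + 12 + 15 + 10 = 49

49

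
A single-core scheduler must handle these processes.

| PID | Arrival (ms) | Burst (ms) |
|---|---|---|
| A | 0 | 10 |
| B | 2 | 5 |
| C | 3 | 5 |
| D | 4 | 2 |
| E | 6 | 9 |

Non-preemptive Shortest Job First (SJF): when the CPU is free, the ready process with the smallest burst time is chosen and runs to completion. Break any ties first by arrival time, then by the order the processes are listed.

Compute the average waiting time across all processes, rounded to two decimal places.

Timeline: | A 0-10 | D 10-12 | B 12-17 | C 17-22 | E 22-31 |
Completion: A=10  B=17  C=22  D=12  E=31
Waiting times: A=0, B=10, C=14, D=6, E=16
Average waiting = (0+10+14+6+16) / 5 = 46/5 = 9.20

9.20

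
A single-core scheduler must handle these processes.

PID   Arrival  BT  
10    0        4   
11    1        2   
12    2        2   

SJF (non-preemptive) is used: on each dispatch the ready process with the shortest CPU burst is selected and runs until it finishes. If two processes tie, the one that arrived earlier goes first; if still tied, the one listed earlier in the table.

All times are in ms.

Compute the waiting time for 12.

Timeline: | 10 0-4 | 11 4-6 | 12 6-8 |
Completion: 10=4  11=6  12=8
Waiting(12) = turnaround − burst = 6 − 2 = 4

4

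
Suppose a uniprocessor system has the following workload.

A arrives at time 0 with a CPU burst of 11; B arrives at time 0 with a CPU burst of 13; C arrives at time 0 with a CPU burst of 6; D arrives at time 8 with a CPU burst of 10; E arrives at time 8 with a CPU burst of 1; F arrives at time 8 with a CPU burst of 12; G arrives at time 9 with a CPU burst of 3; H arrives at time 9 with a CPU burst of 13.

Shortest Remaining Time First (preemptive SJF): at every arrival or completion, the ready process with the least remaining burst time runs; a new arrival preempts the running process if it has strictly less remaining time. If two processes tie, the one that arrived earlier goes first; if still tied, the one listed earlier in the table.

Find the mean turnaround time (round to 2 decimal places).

25.63

Gantt: | C 0-6 | A 6-8 | E 8-9 | G 9-12 | A 12-21 | D 21-31 | F 31-43 | B 43-56 | H 56-69 |
Completion: A=21  B=56  C=6  D=31  E=9  F=43  G=12  H=69
Turnaround (C−A): A=21  B=56  C=6  D=23  E=1  F=35  G=3  H=60
Turnaround times: A=21, B=56, C=6, D=23, E=1, F=35, G=3, H=60
Average turnaround = (21+56+6+23+1+35+3+60) / 8 = 205/8 = 25.63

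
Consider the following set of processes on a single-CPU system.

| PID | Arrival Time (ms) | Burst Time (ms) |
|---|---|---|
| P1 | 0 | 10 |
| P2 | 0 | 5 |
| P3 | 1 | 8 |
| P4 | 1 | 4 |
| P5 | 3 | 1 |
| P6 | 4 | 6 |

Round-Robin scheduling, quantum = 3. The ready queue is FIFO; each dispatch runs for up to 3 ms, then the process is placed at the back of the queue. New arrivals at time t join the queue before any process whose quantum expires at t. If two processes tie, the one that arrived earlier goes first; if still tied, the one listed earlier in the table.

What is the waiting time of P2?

Gantt: | P1 0-3 | P2 3-6 | P3 6-9 | P4 9-12 | P5 12-13 | P1 13-16 | P6 16-19 | P2 19-21 | P3 21-24 | P4 24-25 | P1 25-28 | P6 28-31 | P3 31-33 | P1 33-34 |
Completion: P1=34  P2=21  P3=33  P4=25  P5=13  P6=31
Turnaround (C−A): P1=34  P2=21  P3=32  P4=24  P5=10  P6=27
Waiting(P2) = turnaround − burst = 21 − 5 = 16

16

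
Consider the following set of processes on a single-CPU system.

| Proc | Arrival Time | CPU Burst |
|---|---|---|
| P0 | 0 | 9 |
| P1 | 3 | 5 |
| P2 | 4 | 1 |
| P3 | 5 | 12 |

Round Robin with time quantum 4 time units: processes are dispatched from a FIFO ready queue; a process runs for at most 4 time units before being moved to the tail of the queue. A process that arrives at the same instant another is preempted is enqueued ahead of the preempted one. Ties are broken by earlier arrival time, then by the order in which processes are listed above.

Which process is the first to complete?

P2

Schedule: | P0 0-4 | P1 4-8 | P2 8-9 | P0 9-13 | P3 13-17 | P1 17-18 | P0 18-19 | P3 19-27 |
Completion: P0=19  P1=18  P2=9  P3=27
Finish order: P2 → P1 → P0 → P3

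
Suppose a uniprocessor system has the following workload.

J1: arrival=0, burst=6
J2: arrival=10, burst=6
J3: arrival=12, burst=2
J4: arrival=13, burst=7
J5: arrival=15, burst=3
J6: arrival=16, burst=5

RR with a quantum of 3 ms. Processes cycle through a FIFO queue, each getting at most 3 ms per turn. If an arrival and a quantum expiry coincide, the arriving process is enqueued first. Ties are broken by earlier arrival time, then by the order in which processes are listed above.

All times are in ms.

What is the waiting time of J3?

Schedule: | J1 0-6 | idle 6-10 | J2 10-13 | J3 13-15 | J4 15-18 | J2 18-21 | J5 21-24 | J6 24-27 | J4 27-30 | J6 30-32 | J4 32-33 |
Completion: J1=6  J2=21  J3=15  J4=33  J5=24  J6=32
Waiting(J3) = turnaround − burst = 3 − 2 = 1

1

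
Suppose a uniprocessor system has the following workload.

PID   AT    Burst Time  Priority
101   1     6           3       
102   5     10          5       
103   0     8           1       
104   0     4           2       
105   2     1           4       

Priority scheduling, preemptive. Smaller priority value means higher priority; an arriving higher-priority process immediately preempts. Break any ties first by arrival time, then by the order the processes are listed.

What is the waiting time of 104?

8

Schedule: | 103 0-8 | 104 8-12 | 101 12-18 | 105 18-19 | 102 19-29 |
Completion: 101=18  102=29  103=8  104=12  105=19
Turnaround (C−A): 101=17  102=24  103=8  104=12  105=17
Waiting(104) = turnaround − burst = 12 − 4 = 8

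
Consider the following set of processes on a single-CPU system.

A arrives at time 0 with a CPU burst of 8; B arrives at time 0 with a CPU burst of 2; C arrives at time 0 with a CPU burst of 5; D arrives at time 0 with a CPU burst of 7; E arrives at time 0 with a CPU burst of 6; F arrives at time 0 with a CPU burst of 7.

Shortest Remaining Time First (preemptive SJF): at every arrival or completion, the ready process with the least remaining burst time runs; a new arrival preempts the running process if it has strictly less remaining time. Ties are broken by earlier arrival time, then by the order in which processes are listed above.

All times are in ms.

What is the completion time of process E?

Schedule: | B 0-2 | C 2-7 | E 7-13 | D 13-20 | F 20-27 | A 27-35 |
Completion: A=35  B=2  C=7  D=20  E=13  F=27

13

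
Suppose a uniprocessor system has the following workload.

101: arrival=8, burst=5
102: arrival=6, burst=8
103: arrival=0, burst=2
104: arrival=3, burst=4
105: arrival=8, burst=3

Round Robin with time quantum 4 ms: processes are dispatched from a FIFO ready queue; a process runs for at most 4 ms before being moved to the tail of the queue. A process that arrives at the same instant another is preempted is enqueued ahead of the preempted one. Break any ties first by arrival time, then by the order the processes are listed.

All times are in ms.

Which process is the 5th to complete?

101

Timeline: | 103 0-2 | idle 2-3 | 104 3-7 | 102 7-11 | 101 11-15 | 105 15-18 | 102 18-22 | 101 22-23 |
Completion: 101=23  102=22  103=2  104=7  105=18
Finish order: 103 → 104 → 105 → 102 → 101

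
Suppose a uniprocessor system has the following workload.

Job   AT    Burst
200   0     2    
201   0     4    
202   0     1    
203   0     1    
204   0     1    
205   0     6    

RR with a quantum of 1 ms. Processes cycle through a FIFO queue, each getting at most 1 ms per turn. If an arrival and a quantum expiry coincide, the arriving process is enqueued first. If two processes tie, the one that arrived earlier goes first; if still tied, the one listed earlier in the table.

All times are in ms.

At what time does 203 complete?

4

Schedule: | 200 0-1 | 201 1-2 | 202 2-3 | 203 3-4 | 204 4-5 | 205 5-6 | 200 6-7 | 201 7-8 | 205 8-9 | 201 9-10 | 205 10-11 | 201 11-12 | 205 12-15 |
Completion: 200=7  201=12  202=3  203=4  204=5  205=15
Turnaround (C−A): 200=7  201=12  202=3  203=4  204=5  205=15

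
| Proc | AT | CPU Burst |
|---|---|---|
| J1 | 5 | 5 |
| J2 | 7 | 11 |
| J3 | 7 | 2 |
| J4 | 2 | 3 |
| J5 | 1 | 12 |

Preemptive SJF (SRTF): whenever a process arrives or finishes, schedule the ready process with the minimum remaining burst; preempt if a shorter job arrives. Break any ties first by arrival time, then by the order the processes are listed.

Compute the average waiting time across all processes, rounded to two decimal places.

5.60

Gantt: | idle 0-1 | J5 1-2 | J4 2-5 | J1 5-7 | J3 7-9 | J1 9-12 | J5 12-23 | J2 23-34 |
Completion: J1=12  J2=34  J3=9  J4=5  J5=23
Waiting times: J1=2, J2=16, J3=0, J4=0, J5=10
Average waiting = (2+16+0+0+10) / 5 = 28/5 = 5.60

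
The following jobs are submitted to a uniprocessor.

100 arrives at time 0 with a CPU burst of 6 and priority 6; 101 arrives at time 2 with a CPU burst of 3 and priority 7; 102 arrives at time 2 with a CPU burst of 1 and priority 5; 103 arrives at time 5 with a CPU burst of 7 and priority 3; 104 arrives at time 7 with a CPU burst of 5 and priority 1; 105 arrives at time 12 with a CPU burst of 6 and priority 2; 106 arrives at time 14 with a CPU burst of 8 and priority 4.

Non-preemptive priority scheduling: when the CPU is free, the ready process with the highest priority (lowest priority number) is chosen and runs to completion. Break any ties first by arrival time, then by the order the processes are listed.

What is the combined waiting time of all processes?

Gantt: | 100 0-6 | 103 6-13 | 104 13-18 | 105 18-24 | 106 24-32 | 102 32-33 | 101 33-36 |
Completion: 100=6  101=36  102=33  103=13  104=18  105=24  106=32
Turnaround (C−A): 100=6  101=34  102=31  103=8  104=11  105=12  106=18
Waiting = turnaround − burst: 100=0, 101=31, 102=30, 103=1, 104=6, 105=6, 106=10
Total waiting = 0 + 31 + 30 + 1 + 6 + 6 + 10 = 84

84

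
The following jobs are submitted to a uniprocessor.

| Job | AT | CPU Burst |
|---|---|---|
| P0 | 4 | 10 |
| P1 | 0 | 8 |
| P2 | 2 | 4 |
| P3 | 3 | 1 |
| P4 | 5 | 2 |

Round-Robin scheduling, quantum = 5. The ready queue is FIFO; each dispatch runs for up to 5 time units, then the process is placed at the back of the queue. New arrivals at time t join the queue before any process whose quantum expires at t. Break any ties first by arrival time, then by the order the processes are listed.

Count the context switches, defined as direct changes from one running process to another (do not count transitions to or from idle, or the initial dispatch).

6

Gantt: | P1 0-5 | P2 5-9 | P3 9-10 | P0 10-15 | P4 15-17 | P1 17-20 | P0 20-25 |
Completion: P0=25  P1=20  P2=9  P3=10  P4=17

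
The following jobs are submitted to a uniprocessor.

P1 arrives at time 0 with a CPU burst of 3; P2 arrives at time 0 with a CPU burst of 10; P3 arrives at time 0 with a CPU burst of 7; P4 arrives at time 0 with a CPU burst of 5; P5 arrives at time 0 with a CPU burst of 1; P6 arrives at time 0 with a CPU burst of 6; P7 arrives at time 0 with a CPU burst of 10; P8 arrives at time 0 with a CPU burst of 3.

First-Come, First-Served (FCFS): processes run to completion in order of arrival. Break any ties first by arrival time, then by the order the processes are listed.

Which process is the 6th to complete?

P6

Schedule: | P1 0-3 | P2 3-13 | P3 13-20 | P4 20-25 | P5 25-26 | P6 26-32 | P7 32-42 | P8 42-45 |
Completion: P1=3  P2=13  P3=20  P4=25  P5=26  P6=32  P7=42  P8=45
Turnaround (C−A): P1=3  P2=13  P3=20  P4=25  P5=26  P6=32  P7=42  P8=45
Finish order: P1 → P2 → P3 → P4 → P5 → P6 → P7 → P8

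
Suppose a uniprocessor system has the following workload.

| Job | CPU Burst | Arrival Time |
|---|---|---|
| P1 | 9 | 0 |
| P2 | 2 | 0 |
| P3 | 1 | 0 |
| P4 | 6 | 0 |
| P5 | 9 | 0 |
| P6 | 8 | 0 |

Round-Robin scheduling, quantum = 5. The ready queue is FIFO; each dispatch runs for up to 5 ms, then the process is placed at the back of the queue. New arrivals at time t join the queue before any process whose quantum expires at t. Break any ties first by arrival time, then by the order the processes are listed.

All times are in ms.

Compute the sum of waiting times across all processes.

102

Gantt: | P1 0-5 | P2 5-7 | P3 7-8 | P4 8-13 | P5 13-18 | P6 18-23 | P1 23-27 | P4 27-28 | P5 28-32 | P6 32-35 |
Completion: P1=27  P2=7  P3=8  P4=28  P5=32  P6=35
Turnaround (C−A): P1=27  P2=7  P3=8  P4=28  P5=32  P6=35
Waiting = turnaround − burst: P1=18, P2=5, P3=7, P4=22, P5=23, P6=27
Total waiting = 18 + 5 + 7 + 22 + 23 + 27 = 102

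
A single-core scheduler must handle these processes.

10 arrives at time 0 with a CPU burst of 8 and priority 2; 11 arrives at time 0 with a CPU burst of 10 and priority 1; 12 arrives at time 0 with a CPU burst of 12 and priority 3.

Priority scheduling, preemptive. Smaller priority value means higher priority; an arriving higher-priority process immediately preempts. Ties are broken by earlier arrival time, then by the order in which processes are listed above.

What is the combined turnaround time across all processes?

Schedule: | 11 0-10 | 10 10-18 | 12 18-30 |
Completion: 10=18  11=10  12=30
Turnaround (C−A): 10=18  11=10  12=30
Turnaround = completion − arrival: 10=18, 11=10, 12=30
Total turnaround = 18 + 10 + 30 = 58

58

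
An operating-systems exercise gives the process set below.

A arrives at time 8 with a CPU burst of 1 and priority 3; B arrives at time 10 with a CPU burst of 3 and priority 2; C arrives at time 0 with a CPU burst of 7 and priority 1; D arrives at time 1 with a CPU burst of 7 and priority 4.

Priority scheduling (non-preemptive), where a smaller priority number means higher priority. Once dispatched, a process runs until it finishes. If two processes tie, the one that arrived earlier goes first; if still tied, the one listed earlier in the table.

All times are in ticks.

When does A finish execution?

Gantt: | C 0-7 | D 7-14 | B 14-17 | A 17-18 |
Completion: A=18  B=17  C=7  D=14
Turnaround (C−A): A=10  B=7  C=7  D=13

18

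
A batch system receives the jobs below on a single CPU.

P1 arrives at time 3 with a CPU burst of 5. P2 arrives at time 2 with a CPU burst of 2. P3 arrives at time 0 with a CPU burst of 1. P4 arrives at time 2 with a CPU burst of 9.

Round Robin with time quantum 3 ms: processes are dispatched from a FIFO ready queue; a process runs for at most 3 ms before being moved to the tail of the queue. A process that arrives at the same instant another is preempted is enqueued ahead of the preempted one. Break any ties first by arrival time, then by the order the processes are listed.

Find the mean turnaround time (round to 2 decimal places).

7.75

Gantt: | P3 0-1 | idle 1-2 | P2 2-4 | P4 4-7 | P1 7-10 | P4 10-13 | P1 13-15 | P4 15-18 |
Completion: P1=15  P2=4  P3=1  P4=18
Turnaround (C−A): P1=12  P2=2  P3=1  P4=16
Turnaround times: P1=12, P2=2, P3=1, P4=16
Average turnaround = (12+2+1+16) / 4 = 31/4 = 7.75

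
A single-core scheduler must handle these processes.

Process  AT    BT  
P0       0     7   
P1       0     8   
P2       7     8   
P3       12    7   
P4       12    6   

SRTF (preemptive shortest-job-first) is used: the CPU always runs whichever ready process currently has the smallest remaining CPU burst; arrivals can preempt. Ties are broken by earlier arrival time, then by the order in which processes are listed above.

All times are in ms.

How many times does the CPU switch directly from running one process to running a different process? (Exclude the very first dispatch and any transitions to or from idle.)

Timeline: | P0 0-7 | P1 7-15 | P4 15-21 | P3 21-28 | P2 28-36 |
Completion: P0=7  P1=15  P2=36  P3=28  P4=21

4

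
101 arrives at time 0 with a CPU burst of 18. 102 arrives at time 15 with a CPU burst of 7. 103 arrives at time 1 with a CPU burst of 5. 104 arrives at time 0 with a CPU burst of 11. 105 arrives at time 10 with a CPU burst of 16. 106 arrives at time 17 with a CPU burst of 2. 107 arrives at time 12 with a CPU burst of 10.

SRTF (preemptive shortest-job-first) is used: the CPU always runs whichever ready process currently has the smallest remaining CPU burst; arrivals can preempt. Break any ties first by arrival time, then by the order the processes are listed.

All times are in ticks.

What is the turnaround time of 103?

Gantt: | 104 0-1 | 103 1-6 | 104 6-16 | 102 16-17 | 106 17-19 | 102 19-25 | 107 25-35 | 105 35-51 | 101 51-69 |
Completion: 101=69  102=25  103=6  104=16  105=51  106=19  107=35
Turnaround(103) = completion − arrival = 6 − 1 = 5

5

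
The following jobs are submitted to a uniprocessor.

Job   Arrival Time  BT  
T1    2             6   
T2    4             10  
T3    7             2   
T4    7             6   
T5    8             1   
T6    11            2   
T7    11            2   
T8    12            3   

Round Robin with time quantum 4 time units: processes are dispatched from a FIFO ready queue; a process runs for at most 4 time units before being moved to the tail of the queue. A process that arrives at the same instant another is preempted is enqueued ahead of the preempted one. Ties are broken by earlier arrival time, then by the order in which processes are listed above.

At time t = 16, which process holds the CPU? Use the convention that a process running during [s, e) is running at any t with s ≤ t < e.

Timeline: | idle 0-2 | T1 2-6 | T2 6-10 | T1 10-12 | T3 12-14 | T4 14-18 | T5 18-19 | T2 19-23 | T6 23-25 | T7 25-27 | T8 27-30 | T4 30-32 | T2 32-34 |
Completion: T1=12  T2=34  T3=14  T4=32  T5=19  T6=25  T7=27  T8=30
Turnaround (C−A): T1=10  T2=30  T3=7  T4=25  T5=11  T6=14  T7=16  T8=18

T4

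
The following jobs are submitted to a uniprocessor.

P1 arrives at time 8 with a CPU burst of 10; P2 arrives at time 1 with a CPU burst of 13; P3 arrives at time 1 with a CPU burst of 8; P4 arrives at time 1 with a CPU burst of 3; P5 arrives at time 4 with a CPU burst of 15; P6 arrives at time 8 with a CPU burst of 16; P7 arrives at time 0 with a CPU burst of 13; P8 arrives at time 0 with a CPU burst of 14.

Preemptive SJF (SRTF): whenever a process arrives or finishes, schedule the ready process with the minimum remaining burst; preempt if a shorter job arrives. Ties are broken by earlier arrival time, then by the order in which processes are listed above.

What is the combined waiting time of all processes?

Timeline: | P7 0-1 | P4 1-4 | P3 4-12 | P1 12-22 | P7 22-34 | P2 34-47 | P8 47-61 | P5 61-76 | P6 76-92 |
Completion: P1=22  P2=47  P3=12  P4=4  P5=76  P6=92  P7=34  P8=61
Turnaround (C−A): P1=14  P2=46  P3=11  P4=3  P5=72  P6=84  P7=34  P8=61
Waiting = turnaround − burst: P1=4, P2=33, P3=3, P4=0, P5=57, P6=68, P7=21, P8=47
Total waiting = 4 + 33 + 3 + 0 + 57 + 68 + 21 + 47 = 233

233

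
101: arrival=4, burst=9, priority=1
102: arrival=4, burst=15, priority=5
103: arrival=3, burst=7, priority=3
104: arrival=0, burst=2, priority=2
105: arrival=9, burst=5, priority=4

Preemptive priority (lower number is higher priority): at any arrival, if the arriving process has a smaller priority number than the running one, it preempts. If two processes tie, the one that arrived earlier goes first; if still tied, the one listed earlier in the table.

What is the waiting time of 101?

0

Schedule: | 104 0-2 | idle 2-3 | 103 3-4 | 101 4-13 | 103 13-19 | 105 19-24 | 102 24-39 |
Completion: 101=13  102=39  103=19  104=2  105=24
Waiting(101) = turnaround − burst = 9 − 9 = 0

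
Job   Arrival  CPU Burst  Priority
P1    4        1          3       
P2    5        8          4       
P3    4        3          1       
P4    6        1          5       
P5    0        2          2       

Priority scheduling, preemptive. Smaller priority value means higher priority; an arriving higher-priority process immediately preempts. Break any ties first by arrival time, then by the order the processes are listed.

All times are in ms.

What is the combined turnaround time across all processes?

Gantt: | P5 0-2 | idle 2-4 | P3 4-7 | P1 7-8 | P2 8-16 | P4 16-17 |
Completion: P1=8  P2=16  P3=7  P4=17  P5=2
Turnaround (C−A): P1=4  P2=11  P3=3  P4=11  P5=2
Turnaround = completion − arrival: P1=4, P2=11, P3=3, P4=11, P5=2
Total turnaround = 4 + 11 + 3 + 11 + 2 = 31

31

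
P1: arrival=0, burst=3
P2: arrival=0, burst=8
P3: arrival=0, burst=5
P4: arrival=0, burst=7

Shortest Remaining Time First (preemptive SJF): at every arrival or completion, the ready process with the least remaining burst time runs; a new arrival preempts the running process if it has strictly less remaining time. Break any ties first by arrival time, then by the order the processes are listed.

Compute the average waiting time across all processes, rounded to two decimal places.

Schedule: | P1 0-3 | P3 3-8 | P4 8-15 | P2 15-23 |
Completion: P1=3  P2=23  P3=8  P4=15
Waiting times: P1=0, P2=15, P3=3, P4=8
Average waiting = (0+15+3+8) / 4 = 26/4 = 6.50

6.50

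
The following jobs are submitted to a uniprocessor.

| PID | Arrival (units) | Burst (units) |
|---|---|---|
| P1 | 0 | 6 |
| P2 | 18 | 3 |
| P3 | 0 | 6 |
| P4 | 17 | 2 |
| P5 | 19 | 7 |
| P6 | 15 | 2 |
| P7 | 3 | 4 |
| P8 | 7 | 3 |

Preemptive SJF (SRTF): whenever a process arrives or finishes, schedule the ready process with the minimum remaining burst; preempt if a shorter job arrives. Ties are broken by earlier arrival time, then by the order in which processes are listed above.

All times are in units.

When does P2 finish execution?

22

Gantt: | P1 0-6 | P7 6-10 | P8 10-13 | P3 13-15 | P6 15-17 | P4 17-19 | P2 19-22 | P3 22-26 | P5 26-33 |
Completion: P1=6  P2=22  P3=26  P4=19  P5=33  P6=17  P7=10  P8=13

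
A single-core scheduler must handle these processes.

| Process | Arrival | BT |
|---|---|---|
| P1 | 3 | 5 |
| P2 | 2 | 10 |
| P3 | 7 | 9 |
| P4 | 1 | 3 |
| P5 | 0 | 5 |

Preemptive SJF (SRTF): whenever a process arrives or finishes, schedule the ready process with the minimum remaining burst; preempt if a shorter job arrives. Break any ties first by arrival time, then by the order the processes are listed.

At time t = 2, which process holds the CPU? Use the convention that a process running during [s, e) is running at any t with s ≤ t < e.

Gantt: | P5 0-1 | P4 1-4 | P5 4-8 | P1 8-13 | P3 13-22 | P2 22-32 |
Completion: P1=13  P2=32  P3=22  P4=4  P5=8
Turnaround (C−A): P1=10  P2=30  P3=15  P4=3  P5=8

P4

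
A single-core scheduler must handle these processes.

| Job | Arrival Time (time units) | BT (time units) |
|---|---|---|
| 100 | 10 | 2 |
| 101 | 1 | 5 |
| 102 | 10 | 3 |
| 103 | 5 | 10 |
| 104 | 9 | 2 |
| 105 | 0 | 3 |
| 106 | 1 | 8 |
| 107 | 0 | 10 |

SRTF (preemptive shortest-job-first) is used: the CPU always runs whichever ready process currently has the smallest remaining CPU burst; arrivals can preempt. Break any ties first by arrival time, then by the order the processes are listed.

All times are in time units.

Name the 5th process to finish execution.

Gantt: | 105 0-3 | 101 3-8 | 106 8-9 | 104 9-11 | 100 11-13 | 102 13-16 | 106 16-23 | 107 23-33 | 103 33-43 |
Completion: 100=13  101=8  102=16  103=43  104=11  105=3  106=23  107=33
Turnaround (C−A): 100=3  101=7  102=6  103=38  104=2  105=3  106=22  107=33
Finish order: 105 → 101 → 104 → 100 → 102 → 106 → 107 → 103

102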